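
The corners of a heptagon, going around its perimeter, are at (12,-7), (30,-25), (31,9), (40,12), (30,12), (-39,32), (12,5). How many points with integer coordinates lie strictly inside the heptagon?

Using the shoelace formula, 2A = |(12·(-25) − 30·(-7)) + (30·9 − 31·(-25)) + (31·12 − 40·9) + (40·12 − 30·12) + (30·32 − (-39)·12) + ((-39)·5 − 12·32) + (12·(-7) − 12·5)| = 1792, so the area is 896.
Along each edge there are gcd(|Δx|,|Δy|)+1 lattice points, so counting each shared vertex once the boundary has gcd(18,18) + gcd(1,34) + gcd(9,3) + gcd(10,0) + gcd(69,20) + gcd(51,27) + gcd(0,12) = 18+1+3+10+1+3+12 = 48.
Pick's theorem gives I = A − B/2 + 1 = 896 − 48/2 + 1 = 873.

873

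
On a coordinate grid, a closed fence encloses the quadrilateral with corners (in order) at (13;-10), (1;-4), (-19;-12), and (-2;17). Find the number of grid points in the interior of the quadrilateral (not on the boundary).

333

By the shoelace formula, twice the signed area is |(13·(-4) − 1·(-10)) + (1·(-12) − (-19)·(-4)) + ((-19)·17 − (-2)·(-12)) + ((-2)·(-10) − 13·17)| = 678, so the area is 339.
Along each edge there are gcd(|Δx|,|Δy|)+1 lattice points, so counting each shared vertex once the boundary has gcd(12,6) + gcd(20,8) + gcd(17,29) + gcd(15,27) = 6+4+1+3 = 14.
Pick's theorem gives I = A − B/2 + 1 = 339 − 14/2 + 1 = 333.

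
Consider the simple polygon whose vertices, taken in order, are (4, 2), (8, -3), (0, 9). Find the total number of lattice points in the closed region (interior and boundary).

Using the shoelace formula, 2A = |[4·(-3) − 8·2] + [8·9 − 0·(-3)] + [0·2 − 4·9]| = 8, so the area is 4.
Summing gcd(|Δx|,|Δy|) over the edges gives the boundary count: gcd(4,5) + gcd(8,12) + gcd(4,7) = 1+4+1 = 6.
Pick's theorem gives I = A − B/2 + 1 = 4 − 6/2 + 1 = 2, so the closed region contains I + B = 2 + 6 = 8 lattice points.

8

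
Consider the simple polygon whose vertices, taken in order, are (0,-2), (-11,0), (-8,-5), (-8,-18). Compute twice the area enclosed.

By the shoelace formula, twice the signed area is |[0·0 − (-11)·(-2)] + [(-11)·(-5) − (-8)·0] + [(-8)·(-18) − (-8)·(-5)] + [(-8)·(-2) − 0·(-18)]| = 153, so the area is 76.5.

153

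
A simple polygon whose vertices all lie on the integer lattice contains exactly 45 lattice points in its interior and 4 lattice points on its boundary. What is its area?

46

Pick's theorem states A = I + B/2 − 1, so A = 45 + 4/2 − 1 = 46.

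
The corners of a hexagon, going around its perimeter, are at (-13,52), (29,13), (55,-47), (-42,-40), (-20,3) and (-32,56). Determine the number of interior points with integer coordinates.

By the shoelace formula, twice the signed area is |[(-13)·13 − 29·52] + [29·(-47) − 55·13] + [55·(-40) − (-42)·(-47)] + [(-42)·3 − (-20)·(-40)] + [(-20)·56 − (-32)·3] + [(-32)·52 − (-13)·56]| = 10815, so the area is 10815/2.
Along each edge there are gcd(|Δx|,|Δy|)+1 lattice points, so counting each shared vertex once the boundary has gcd(42,39) + gcd(26,60) + gcd(97,7) + gcd(22,43) + gcd(12,53) + gcd(19,4) = 3+2+1+1+1+1 = 9.
By Pick's theorem A = I + B/2 − 1, so I = 10815/2 − 9/2 + 1 = 5404.

5404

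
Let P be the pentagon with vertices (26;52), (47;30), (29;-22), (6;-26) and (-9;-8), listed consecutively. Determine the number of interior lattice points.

2361

The shoelace formula gives twice the area as |[26·30 − 47·52] + [47·(-22) − 29·30] + [29·(-26) − 6·(-22)] + [6·(-8) − (-9)·(-26)] + [(-9)·52 − 26·(-8)]| = 4732, so the area is 2366.
The number of boundary lattice points is Σ gcd(|Δx|,|Δy|) = gcd(21,22) + gcd(18,52) + gcd(23,4) + gcd(15,18) + gcd(35,60) = 1+2+1+3+5 = 12.
By Pick's theorem A = I + B/2 − 1, so I = 2366 − 12/2 + 1 = 2361.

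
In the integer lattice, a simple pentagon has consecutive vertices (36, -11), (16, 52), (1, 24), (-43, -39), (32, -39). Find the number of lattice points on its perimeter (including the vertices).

Along each edge there are gcd(|Δx|,|Δy|)+1 lattice points, so counting each shared vertex once the boundary has gcd(20,63) + gcd(15,28) + gcd(44,63) + gcd(75,0) + gcd(4,28) = 1+1+1+75+4 = 82.

82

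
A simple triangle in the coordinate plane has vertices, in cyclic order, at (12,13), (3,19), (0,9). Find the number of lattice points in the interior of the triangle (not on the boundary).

51

Using the shoelace formula, 2A = |[12·19 − 3·13] + [3·9 − 0·19] + [0·13 − 12·9]| = 108, so the area is 54.
The number of boundary lattice points is Σ gcd(|Δx|,|Δy|) = gcd(9,6) + gcd(3,10) + gcd(12,4) = 3+1+4 = 8.
By Pick's theorem A = I + B/2 − 1, so I = 54 − 8/2 + 1 = 51.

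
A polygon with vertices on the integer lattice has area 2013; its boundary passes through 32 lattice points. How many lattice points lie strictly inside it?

Pick's theorem A = I + B/2 − 1 rearranges to I = A − B/2 + 1 = 2013 − 32/2 + 1 = 1998.

1998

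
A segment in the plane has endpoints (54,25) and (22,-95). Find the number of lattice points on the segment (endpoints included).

The number of lattice points on a segment between lattice points is gcd(|Δx|,|Δy|) + 1 = gcd(32,120) + 1 = 8 + 1 = 9.

9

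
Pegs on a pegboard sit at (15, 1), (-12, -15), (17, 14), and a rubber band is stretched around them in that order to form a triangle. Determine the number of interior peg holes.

Using the shoelace formula, 2A = |[15·(-15) − (-12)·1] + [(-12)·14 − 17·(-15)] + [17·1 − 15·14]| = 319, so the area is 319/2.
The number of boundary lattice points is Σ gcd(|Δx|,|Δy|) = gcd(27,16) + gcd(29,29) + gcd(2,13) = 1+29+1 = 31.
Pick's theorem gives I = A − B/2 + 1 = 319/2 − 31/2 + 1 = 145.

145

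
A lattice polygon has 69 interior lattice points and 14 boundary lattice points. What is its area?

75

Pick's theorem states A = I + B/2 − 1, so A = 69 + 14/2 − 1 = 75.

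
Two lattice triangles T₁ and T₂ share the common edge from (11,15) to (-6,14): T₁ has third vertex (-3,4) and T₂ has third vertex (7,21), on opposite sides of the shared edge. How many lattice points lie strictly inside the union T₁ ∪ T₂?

138

The union is the simple quadrilateral with vertices (11,15), (-3,4), (-6,14), (7,21) in order.
Using the shoelace formula, 2A = |(11·4 − (-3)·15) + ((-3)·14 − (-6)·4) + ((-6)·21 − 7·14) + (7·15 − 11·21)| = 279, so the area is 279/2.
Summing gcd(|Δx|,|Δy|) over the edges gives the boundary count: gcd(14,11) + gcd(3,10) + gcd(13,7) + gcd(4,6) = 1+1+1+2 = 5.
By Pick's theorem I = A − B/2 + 1 = 279/2 − 5/2 + 1 = 138.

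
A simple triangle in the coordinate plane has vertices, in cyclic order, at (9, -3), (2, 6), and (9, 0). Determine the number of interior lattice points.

9

By the shoelace formula, twice the signed area is |[9·6 − 2·(-3)] + [2·0 − 9·6] + [9·(-3) − 9·0]| = 21, so the area is 10.5.
The number of boundary lattice points is Σ gcd(|Δx|,|Δy|) = gcd(7,9) + gcd(7,6) + gcd(0,3) = 1+1+3 = 5.
By Pick's theorem A = I + B/2 − 1, so I = 10.5 − 5/2 + 1 = 9.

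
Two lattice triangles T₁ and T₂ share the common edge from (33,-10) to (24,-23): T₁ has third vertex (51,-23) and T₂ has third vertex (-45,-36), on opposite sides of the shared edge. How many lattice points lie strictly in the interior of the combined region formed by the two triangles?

539

The union is the simple quadrilateral with vertices (33,-10), (51,-23), (24,-23), (-45,-36) in order.
By the shoelace formula, twice the signed area is |(33·(-23) − 51·(-10)) + (51·(-23) − 24·(-23)) + (24·(-36) − (-45)·(-23)) + ((-45)·(-10) − 33·(-36))| = 1131, so the area is 1131/2.
The number of boundary lattice points is Σ gcd(|Δx|,|Δy|) = gcd(18,13) + gcd(27,0) + gcd(69,13) + gcd(78,26) = 1+27+1+26 = 55.
By Pick's theorem I = A − B/2 + 1 = 1131/2 − 55/2 + 1 = 539.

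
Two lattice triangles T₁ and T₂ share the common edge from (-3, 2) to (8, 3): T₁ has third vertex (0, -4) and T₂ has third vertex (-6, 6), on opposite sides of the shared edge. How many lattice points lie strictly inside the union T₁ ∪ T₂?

56

The union is the simple quadrilateral with vertices (-3, 2), (0, -4), (8, 3), (-6, 6) in order.
Using the shoelace formula, 2A = |((-3)·(-4) − 0·2) + (0·3 − 8·(-4)) + (8·6 − (-6)·3) + ((-6)·2 − (-3)·6)| = 116, so the area is 58.
Along each edge there are gcd(|Δx|,|Δy|)+1 lattice points, so counting each shared vertex once the boundary has gcd(3,6) + gcd(8,7) + gcd(14,3) + gcd(3,4) = 3+1+1+1 = 6.
By Pick's theorem I = A − B/2 + 1 = 58 − 6/2 + 1 = 56.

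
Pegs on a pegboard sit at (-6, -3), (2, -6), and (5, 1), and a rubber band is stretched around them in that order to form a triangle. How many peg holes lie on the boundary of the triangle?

3

The number of boundary lattice points is Σ gcd(|Δx|,|Δy|) = gcd(8,3) + gcd(3,7) + gcd(11,4) = 1+1+1 = 3.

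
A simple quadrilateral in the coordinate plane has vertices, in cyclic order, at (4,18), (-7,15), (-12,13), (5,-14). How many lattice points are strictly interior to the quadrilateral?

261

The shoelace formula gives twice the area as |(4·15 − (-7)·18) + ((-7)·13 − (-12)·15) + ((-12)·(-14) − 5·13) + (5·18 − 4·(-14))| = 524, so the area is 262.
Along each edge there are gcd(|Δx|,|Δy|)+1 lattice points, so counting each shared vertex once the boundary has gcd(11,3) + gcd(5,2) + gcd(17,27) + gcd(1,32) = 1+1+1+1 = 4.
Pick's theorem gives I = A − B/2 + 1 = 262 − 4/2 + 1 = 261.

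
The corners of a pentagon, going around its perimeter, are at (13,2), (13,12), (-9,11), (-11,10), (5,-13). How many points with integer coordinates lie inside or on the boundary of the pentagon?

Using the shoelace formula, 2A = |[13·12 − 13·2] + [13·11 − (-9)·12] + [(-9)·10 − (-11)·11] + [(-11)·(-13) − 5·10] + [5·2 − 13·(-13)]| = 684, so the area is 342.
Along each edge there are gcd(|Δx|,|Δy|)+1 lattice points, so counting each shared vertex once the boundary has gcd(0,10) + gcd(22,1) + gcd(2,1) + gcd(16,23) + gcd(8,15) = 10+1+1+1+1 = 14.
Pick's theorem gives I = A − B/2 + 1 = 342 − 14/2 + 1 = 336, so the closed region contains I + B = 336 + 14 = 350 lattice points.

350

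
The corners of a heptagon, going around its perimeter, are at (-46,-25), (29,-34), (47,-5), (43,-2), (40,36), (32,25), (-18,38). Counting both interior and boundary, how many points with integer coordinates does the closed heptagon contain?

The shoelace formula gives twice the area as |[(-46)·(-34) − 29·(-25)] + [29·(-5) − 47·(-34)] + [47·(-2) − 43·(-5)] + [43·36 − 40·(-2)] + [40·25 − 32·36] + [32·38 − (-18)·25] + [(-18)·(-25) − (-46)·38]| = 9203, so the area is 9203/2.
The number of boundary lattice points is Σ gcd(|Δx|,|Δy|) = gcd(75,9) + gcd(18,29) + gcd(4,3) + gcd(3,38) + gcd(8,11) + gcd(50,13) + gcd(28,63) = 3+1+1+1+1+1+7 = 15.
Pick's theorem gives I = A − B/2 + 1 = 9203/2 − 15/2 + 1 = 4595, so the closed region contains I + B = 4595 + 15 = 4610 lattice points.

4610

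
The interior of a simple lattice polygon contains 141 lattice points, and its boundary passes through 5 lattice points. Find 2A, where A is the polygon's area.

By Pick's theorem, A = I + B/2 − 1 = 141 + 5/2 − 1 = 285/2.
Hence 2A = 285.

285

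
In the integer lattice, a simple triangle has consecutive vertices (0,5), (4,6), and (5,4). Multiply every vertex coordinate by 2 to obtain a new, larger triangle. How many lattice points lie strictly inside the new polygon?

16

By the shoelace formula, twice the signed area is |[0·6 − 4·5] + [4·4 − 5·6] + [5·5 − 0·4]| = 9, so the area is 9/2.
Summing gcd(|Δx|,|Δy|) over the edges gives the boundary count: gcd(4,1) + gcd(1,2) + gcd(5,1) = 1+1+1 = 3.
Scaling by 2 multiplies the area by 2² = 4 (so the new area is 18) and multiplies the boundary lattice-point count by 2, giving 6.
By Pick's theorem, the interior count of the dilated polygon is 18 − 6/2 + 1 = 16.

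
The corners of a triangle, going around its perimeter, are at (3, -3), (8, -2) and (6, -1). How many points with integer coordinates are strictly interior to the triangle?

3

Using the shoelace formula, 2A = |(3·(-2) − 8·(-3)) + (8·(-1) − 6·(-2)) + (6·(-3) − 3·(-1))| = 7, so the area is 3.5.
Along each edge there are gcd(|Δx|,|Δy|)+1 lattice points, so counting each shared vertex once the boundary has gcd(5,1) + gcd(2,1) + gcd(3,2) = 1+1+1 = 3.
By Pick's theorem A = I + B/2 − 1, so I = 3.5 − 3/2 + 1 = 3.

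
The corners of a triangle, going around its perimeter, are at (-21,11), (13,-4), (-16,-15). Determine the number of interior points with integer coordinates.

Using the shoelace formula, 2A = |[(-21)·(-4) − 13·11] + [13·(-15) − (-16)·(-4)] + [(-16)·11 − (-21)·(-15)]| = 809, so the area is 404.5.
Summing gcd(|Δx|,|Δy|) over the edges gives the boundary count: gcd(34,15) + gcd(29,11) + gcd(5,26) = 1+1+1 = 3.
By Pick's theorem A = I + B/2 − 1, so I = 404.5 − 3/2 + 1 = 404.

404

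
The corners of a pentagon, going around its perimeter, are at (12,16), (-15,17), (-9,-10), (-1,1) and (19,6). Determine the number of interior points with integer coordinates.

463

The shoelace formula gives twice the area as |[12·17 − (-15)·16] + [(-15)·(-10) − (-9)·17] + [(-9)·1 − (-1)·(-10)] + [(-1)·6 − 19·1] + [19·16 − 12·6]| = 935, so the area is 467.5.
Along each edge there are gcd(|Δx|,|Δy|)+1 lattice points, so counting each shared vertex once the boundary has gcd(27,1) + gcd(6,27) + gcd(8,11) + gcd(20,5) + gcd(7,10) = 1+3+1+5+1 = 11.
By Pick's theorem A = I + B/2 − 1, so I = 467.5 − 11/2 + 1 = 463.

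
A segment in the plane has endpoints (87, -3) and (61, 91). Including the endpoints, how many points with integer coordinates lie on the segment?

3

The number of lattice points on a segment between lattice points is gcd(|Δx|,|Δy|) + 1 = gcd(26,94) + 1 = 2 + 1 = 3.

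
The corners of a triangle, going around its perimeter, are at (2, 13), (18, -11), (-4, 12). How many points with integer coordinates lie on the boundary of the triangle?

10

The number of boundary lattice points is Σ gcd(|Δx|,|Δy|) = gcd(16,24) + gcd(22,23) + gcd(6,1) = 8+1+1 = 10.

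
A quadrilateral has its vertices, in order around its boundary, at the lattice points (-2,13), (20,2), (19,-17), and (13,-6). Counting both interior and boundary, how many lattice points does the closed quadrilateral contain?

197

Using the shoelace formula, 2A = |[(-2)·2 − 20·13] + [20·(-17) − 19·2] + [19·(-6) − 13·(-17)] + [13·13 − (-2)·(-6)]| = 378, so the area is 189.
Along each edge there are gcd(|Δx|,|Δy|)+1 lattice points, so counting each shared vertex once the boundary has gcd(22,11) + gcd(1,19) + gcd(6,11) + gcd(15,19) = 11+1+1+1 = 14.
Pick's theorem gives I = A − B/2 + 1 = 189 − 14/2 + 1 = 183, so the closed region contains I + B = 183 + 14 = 197 lattice points.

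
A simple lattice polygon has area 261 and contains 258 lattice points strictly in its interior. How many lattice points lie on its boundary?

Pick's theorem gives A = I + B/2 − 1, so B = 2(A − I + 1) = 2(261 − 258 + 1) = 8.

8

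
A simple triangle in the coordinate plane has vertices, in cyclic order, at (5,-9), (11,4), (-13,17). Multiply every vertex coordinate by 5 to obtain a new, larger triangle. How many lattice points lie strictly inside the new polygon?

The shoelace formula gives twice the area as |(5·4 − 11·(-9)) + (11·17 − (-13)·4) + ((-13)·(-9) − 5·17)| = 390, so the area is 195.
Summing gcd(|Δx|,|Δy|) over the edges gives the boundary count: gcd(6,13) + gcd(24,13) + gcd(18,26) = 1+1+2 = 4.
Scaling by 5 multiplies the area by 5² = 25 (so the new area is 4875) and multiplies the boundary lattice-point count by 5, giving 20.
By Pick's theorem, the interior count of the dilated polygon is 4875 − 20/2 + 1 = 4866.

4866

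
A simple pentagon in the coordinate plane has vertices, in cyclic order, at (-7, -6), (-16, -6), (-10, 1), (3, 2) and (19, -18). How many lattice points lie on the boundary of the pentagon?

Summing gcd(|Δx|,|Δy|) over the edges gives the boundary count: gcd(9,0) + gcd(6,7) + gcd(13,1) + gcd(16,20) + gcd(26,12) = 9+1+1+4+2 = 17.

17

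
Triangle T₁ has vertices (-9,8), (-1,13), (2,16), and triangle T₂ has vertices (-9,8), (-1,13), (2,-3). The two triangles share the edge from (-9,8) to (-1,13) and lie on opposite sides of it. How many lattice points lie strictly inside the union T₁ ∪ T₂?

The union is the simple quadrilateral with vertices (-9,8), (2,16), (-1,13), (2,-3) in order.
By the shoelace formula, twice the signed area is |[(-9)·16 − 2·8] + [2·13 − (-1)·16] + [(-1)·(-3) − 2·13] + [2·8 − (-9)·(-3)]| = 152, so the area is 76.
The number of boundary lattice points is Σ gcd(|Δx|,|Δy|) = gcd(11,8) + gcd(3,3) + gcd(3,16) + gcd(11,11) = 1+3+1+11 = 16.
By Pick's theorem I = A − B/2 + 1 = 76 − 16/2 + 1 = 69.

69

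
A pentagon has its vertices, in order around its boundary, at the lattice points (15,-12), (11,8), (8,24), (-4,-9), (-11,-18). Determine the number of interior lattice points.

Using the shoelace formula, 2A = |[15·8 − 11·(-12)] + [11·24 − 8·8] + [8·(-9) − (-4)·24] + [(-4)·(-18) − (-11)·(-9)] + [(-11)·(-12) − 15·(-18)]| = 851, so the area is 425.5.
Summing gcd(|Δx|,|Δy|) over the edges gives the boundary count: gcd(4,20) + gcd(3,16) + gcd(12,33) + gcd(7,9) + gcd(26,6) = 4+1+3+1+2 = 11.
Pick's theorem gives I = A − B/2 + 1 = 425.5 − 11/2 + 1 = 421.

421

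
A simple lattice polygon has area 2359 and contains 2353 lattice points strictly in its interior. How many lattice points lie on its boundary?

14

Pick's theorem gives A = I + B/2 − 1, so B = 2(A − I + 1) = 2(2359 − 2353 + 1) = 14.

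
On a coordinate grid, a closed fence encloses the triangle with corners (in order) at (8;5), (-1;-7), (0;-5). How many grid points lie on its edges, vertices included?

Summing gcd(|Δx|,|Δy|) over the edges gives the boundary count: gcd(9,12) + gcd(1,2) + gcd(8,10) = 3+1+2 = 6.

6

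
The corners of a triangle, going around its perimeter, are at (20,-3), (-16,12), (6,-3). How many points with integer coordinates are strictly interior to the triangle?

97

By the shoelace formula, twice the signed area is |(20·12 − (-16)·(-3)) + ((-16)·(-3) − 6·12) + (6·(-3) − 20·(-3))| = 210, so the area is 105.
Along each edge there are gcd(|Δx|,|Δy|)+1 lattice points, so counting each shared vertex once the boundary has gcd(36,15) + gcd(22,15) + gcd(14,0) = 3+1+14 = 18.
Pick's theorem gives I = A − B/2 + 1 = 105 − 18/2 + 1 = 97.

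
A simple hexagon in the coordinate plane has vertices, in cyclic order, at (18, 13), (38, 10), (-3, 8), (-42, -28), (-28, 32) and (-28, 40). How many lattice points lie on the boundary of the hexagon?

Summing gcd(|Δx|,|Δy|) over the edges gives the boundary count: gcd(20,3) + gcd(41,2) + gcd(39,36) + gcd(14,60) + gcd(0,8) + gcd(46,27) = 1+1+3+2+8+1 = 16.

16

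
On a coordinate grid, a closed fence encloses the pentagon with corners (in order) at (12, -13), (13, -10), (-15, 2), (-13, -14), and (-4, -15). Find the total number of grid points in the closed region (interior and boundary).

The shoelace formula gives twice the area as |[12·(-10) − 13·(-13)] + [13·2 − (-15)·(-10)] + [(-15)·(-14) − (-13)·2] + [(-13)·(-15) − (-4)·(-14)] + [(-4)·(-13) − 12·(-15)]| = 532, so the area is 266.
Summing gcd(|Δx|,|Δy|) over the edges gives the boundary count: gcd(1,3) + gcd(28,12) + gcd(2,16) + gcd(9,1) + gcd(16,2) = 1+4+2+1+2 = 10.
Pick's theorem gives I = A − B/2 + 1 = 266 − 10/2 + 1 = 262, so the closed region contains I + B = 262 + 10 = 272 lattice points.

272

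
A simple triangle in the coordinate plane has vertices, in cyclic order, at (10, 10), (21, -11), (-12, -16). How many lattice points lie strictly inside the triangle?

By the shoelace formula, twice the signed area is |[10·(-11) − 21·10] + [21·(-16) − (-12)·(-11)] + [(-12)·10 − 10·(-16)]| = 748, so the area is 374.
Summing gcd(|Δx|,|Δy|) over the edges gives the boundary count: gcd(11,21) + gcd(33,5) + gcd(22,26) = 1+1+2 = 4.
By Pick's theorem A = I + B/2 − 1, so I = 374 − 4/2 + 1 = 373.

373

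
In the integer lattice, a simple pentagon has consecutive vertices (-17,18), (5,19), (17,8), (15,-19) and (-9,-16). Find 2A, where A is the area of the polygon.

1984

By the shoelace formula, twice the signed area is |[(-17)·19 − 5·18] + [5·8 − 17·19] + [17·(-19) − 15·8] + [15·(-16) − (-9)·(-19)] + [(-9)·18 − (-17)·(-16)]| = 1984, so the area is 992.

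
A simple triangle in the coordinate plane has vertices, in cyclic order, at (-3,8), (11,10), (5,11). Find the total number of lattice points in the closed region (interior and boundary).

16

Using the shoelace formula, 2A = |((-3)·10 − 11·8) + (11·11 − 5·10) + (5·8 − (-3)·11)| = 26, so the area is 13.
Along each edge there are gcd(|Δx|,|Δy|)+1 lattice points, so counting each shared vertex once the boundary has gcd(14,2) + gcd(6,1) + gcd(8,3) = 2+1+1 = 4.
Pick's theorem gives I = A − B/2 + 1 = 13 − 4/2 + 1 = 12, so the closed region contains I + B = 12 + 4 = 16 lattice points.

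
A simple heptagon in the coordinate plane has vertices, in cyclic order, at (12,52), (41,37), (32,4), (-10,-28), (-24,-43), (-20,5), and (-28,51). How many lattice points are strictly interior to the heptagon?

Using the shoelace formula, 2A = |(12·37 − 41·52) + (41·4 − 32·37) + (32·(-28) − (-10)·4) + ((-10)·(-43) − (-24)·(-28)) + ((-24)·5 − (-20)·(-43)) + ((-20)·51 − (-28)·5) + ((-28)·52 − 12·51)| = 7734, so the area is 3867.
Along each edge there are gcd(|Δx|,|Δy|)+1 lattice points, so counting each shared vertex once the boundary has gcd(29,15) + gcd(9,33) + gcd(42,32) + gcd(14,15) + gcd(4,48) + gcd(8,46) + gcd(40,1) = 1+3+2+1+4+2+1 = 14.
By Pick's theorem A = I + B/2 − 1, so I = 3867 − 14/2 + 1 = 3861.

3861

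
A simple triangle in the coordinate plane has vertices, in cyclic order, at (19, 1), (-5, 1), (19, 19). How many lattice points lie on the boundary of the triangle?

48

Summing gcd(|Δx|,|Δy|) over the edges gives the boundary count: gcd(24,0) + gcd(24,18) + gcd(0,18) = 24+6+18 = 48.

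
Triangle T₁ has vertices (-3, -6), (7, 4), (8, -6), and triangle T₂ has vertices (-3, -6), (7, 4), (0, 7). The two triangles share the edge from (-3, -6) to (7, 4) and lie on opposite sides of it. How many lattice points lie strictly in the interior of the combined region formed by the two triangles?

99

The union is the simple quadrilateral with vertices (-3, -6), (8, -6), (7, 4), (0, 7) in order.
By the shoelace formula, twice the signed area is |((-3)·(-6) − 8·(-6)) + (8·4 − 7·(-6)) + (7·7 − 0·4) + (0·(-6) − (-3)·7)| = 210, so the area is 105.
The number of boundary lattice points is Σ gcd(|Δx|,|Δy|) = gcd(11,0) + gcd(1,10) + gcd(7,3) + gcd(3,13) = 11+1+1+1 = 14.
By Pick's theorem I = A − B/2 + 1 = 105 − 14/2 + 1 = 99.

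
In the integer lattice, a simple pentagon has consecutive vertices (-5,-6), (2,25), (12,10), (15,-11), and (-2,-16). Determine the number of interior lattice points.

498

Using the shoelace formula, 2A = |((-5)·25 − 2·(-6)) + (2·10 − 12·25) + (12·(-11) − 15·10) + (15·(-16) − (-2)·(-11)) + ((-2)·(-6) − (-5)·(-16))| = 1005, so the area is 502.5.
Along each edge there are gcd(|Δx|,|Δy|)+1 lattice points, so counting each shared vertex once the boundary has gcd(7,31) + gcd(10,15) + gcd(3,21) + gcd(17,5) + gcd(3,10) = 1+5+3+1+1 = 11.
Pick's theorem gives I = A − B/2 + 1 = 502.5 − 11/2 + 1 = 498.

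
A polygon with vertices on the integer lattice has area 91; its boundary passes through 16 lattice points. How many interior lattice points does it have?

Pick's theorem A = I + B/2 − 1 rearranges to I = A − B/2 + 1 = 91 − 16/2 + 1 = 84.

84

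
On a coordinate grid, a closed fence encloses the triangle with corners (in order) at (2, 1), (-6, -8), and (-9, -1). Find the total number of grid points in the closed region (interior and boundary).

44

Using the shoelace formula, 2A = |(2·(-8) − (-6)·1) + ((-6)·(-1) − (-9)·(-8)) + ((-9)·1 − 2·(-1))| = 83, so the area is 41.5.
The number of boundary lattice points is Σ gcd(|Δx|,|Δy|) = gcd(8,9) + gcd(3,7) + gcd(11,2) = 1+1+1 = 3.
Pick's theorem gives I = A − B/2 + 1 = 41.5 − 3/2 + 1 = 41, so the closed region contains I + B = 41 + 3 = 44 lattice points.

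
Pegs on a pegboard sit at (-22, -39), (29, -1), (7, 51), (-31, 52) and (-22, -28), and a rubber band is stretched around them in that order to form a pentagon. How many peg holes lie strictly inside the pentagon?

The shoelace formula gives twice the area as |[(-22)·(-1) − 29·(-39)] + [29·51 − 7·(-1)] + [7·52 − (-31)·51] + [(-31)·(-28) − (-22)·52] + [(-22)·(-39) − (-22)·(-28)]| = 6838, so the area is 3419.
The number of boundary lattice points is Σ gcd(|Δx|,|Δy|) = gcd(51,38) + gcd(22,52) + gcd(38,1) + gcd(9,80) + gcd(0,11) = 1+2+1+1+11 = 16.
By Pick's theorem A = I + B/2 − 1, so I = 3419 − 16/2 + 1 = 3412.

3412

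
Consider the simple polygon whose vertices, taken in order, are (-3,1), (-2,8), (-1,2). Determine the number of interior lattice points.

Using the shoelace formula, 2A = |[(-3)·8 − (-2)·1] + [(-2)·2 − (-1)·8] + [(-1)·1 − (-3)·2]| = 13, so the area is 13/2.
Along each edge there are gcd(|Δx|,|Δy|)+1 lattice points, so counting each shared vertex once the boundary has gcd(1,7) + gcd(1,6) + gcd(2,1) = 1+1+1 = 3.
Pick's theorem gives I = A − B/2 + 1 = 13/2 − 3/2 + 1 = 6.

6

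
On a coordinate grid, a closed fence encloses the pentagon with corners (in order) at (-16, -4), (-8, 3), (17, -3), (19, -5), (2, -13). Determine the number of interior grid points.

Using the shoelace formula, 2A = |[(-16)·3 − (-8)·(-4)] + [(-8)·(-3) − 17·3] + [17·(-5) − 19·(-3)] + [19·(-13) − 2·(-5)] + [2·(-4) − (-16)·(-13)]| = 588, so the area is 294.
The number of boundary lattice points is Σ gcd(|Δx|,|Δy|) = gcd(8,7) + gcd(25,6) + gcd(2,2) + gcd(17,8) + gcd(18,9) = 1+1+2+1+9 = 14.
By Pick's theorem A = I + B/2 − 1, so I = 294 − 14/2 + 1 = 288.

288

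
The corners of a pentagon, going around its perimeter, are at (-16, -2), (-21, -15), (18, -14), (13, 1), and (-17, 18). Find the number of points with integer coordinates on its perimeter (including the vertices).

The number of boundary lattice points is Σ gcd(|Δx|,|Δy|) = gcd(5,13) + gcd(39,1) + gcd(5,15) + gcd(30,17) + gcd(1,20) = 1+1+5+1+1 = 9.

9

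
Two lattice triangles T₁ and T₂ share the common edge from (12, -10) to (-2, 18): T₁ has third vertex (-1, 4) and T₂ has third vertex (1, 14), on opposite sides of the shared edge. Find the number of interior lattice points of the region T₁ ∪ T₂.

The union is the simple quadrilateral with vertices (12, -10), (-1, 4), (-2, 18), (1, 14) in order.
Using the shoelace formula, 2A = |(12·4 − (-1)·(-10)) + ((-1)·18 − (-2)·4) + ((-2)·14 − 1·18) + (1·(-10) − 12·14)| = 196, so the area is 98.
Summing gcd(|Δx|,|Δy|) over the edges gives the boundary count: gcd(13,14) + gcd(1,14) + gcd(3,4) + gcd(11,24) = 1+1+1+1 = 4.
By Pick's theorem I = A − B/2 + 1 = 98 − 4/2 + 1 = 97.

97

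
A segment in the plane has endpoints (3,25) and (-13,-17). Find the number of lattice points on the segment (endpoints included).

The number of lattice points on a segment between lattice points is gcd(|Δx|,|Δy|) + 1 = gcd(16,42) + 1 = 2 + 1 = 3.

3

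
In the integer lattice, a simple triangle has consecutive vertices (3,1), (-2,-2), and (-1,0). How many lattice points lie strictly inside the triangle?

3

By the shoelace formula, twice the signed area is |(3·(-2) − (-2)·1) + ((-2)·0 − (-1)·(-2)) + ((-1)·1 − 3·0)| = 7, so the area is 7/2.
The number of boundary lattice points is Σ gcd(|Δx|,|Δy|) = gcd(5,3) + gcd(1,2) + gcd(4,1) = 1+1+1 = 3.
Pick's theorem gives I = A − B/2 + 1 = 7/2 − 3/2 + 1 = 3.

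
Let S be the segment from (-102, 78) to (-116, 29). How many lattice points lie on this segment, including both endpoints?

The number of lattice points on a segment between lattice points is gcd(|Δx|,|Δy|) + 1 = gcd(14,49) + 1 = 7 + 1 = 8.

8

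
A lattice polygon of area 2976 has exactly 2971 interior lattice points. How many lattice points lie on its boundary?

12

Pick's theorem gives A = I + B/2 − 1, so B = 2(A − I + 1) = 2(2976 − 2971 + 1) = 12.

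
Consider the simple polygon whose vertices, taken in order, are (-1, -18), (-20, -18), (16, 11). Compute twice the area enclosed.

551

The shoelace formula gives twice the area as |((-1)·(-18) − (-20)·(-18)) + ((-20)·11 − 16·(-18)) + (16·(-18) − (-1)·11)| = 551, so the area is 275.5.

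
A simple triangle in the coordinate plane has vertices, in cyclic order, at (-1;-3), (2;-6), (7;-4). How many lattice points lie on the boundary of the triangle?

Along each edge there are gcd(|Δx|,|Δy|)+1 lattice points, so counting each shared vertex once the boundary has gcd(3,3) + gcd(5,2) + gcd(8,1) = 3+1+1 = 5.

5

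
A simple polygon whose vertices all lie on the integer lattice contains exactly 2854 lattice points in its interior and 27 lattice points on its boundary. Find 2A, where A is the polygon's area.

Pick's theorem states A = I + B/2 − 1, so A = 2854 + 27/2 − 1 = 5733/2.
Hence 2A = 5733.

5733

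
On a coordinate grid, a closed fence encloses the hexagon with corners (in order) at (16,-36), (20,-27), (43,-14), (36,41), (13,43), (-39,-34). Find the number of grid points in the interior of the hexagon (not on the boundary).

3815

By the shoelace formula, twice the signed area is |[16·(-27) − 20·(-36)] + [20·(-14) − 43·(-27)] + [43·41 − 36·(-14)] + [36·43 − 13·41] + [13·(-34) − (-39)·43] + [(-39)·(-36) − 16·(-34)]| = 7634, so the area is 3817.
The number of boundary lattice points is Σ gcd(|Δx|,|Δy|) = gcd(4,9) + gcd(23,13) + gcd(7,55) + gcd(23,2) + gcd(52,77) + gcd(55,2) = 1+1+1+1+1+1 = 6.
By Pick's theorem A = I + B/2 − 1, so I = 3817 − 6/2 + 1 = 3815.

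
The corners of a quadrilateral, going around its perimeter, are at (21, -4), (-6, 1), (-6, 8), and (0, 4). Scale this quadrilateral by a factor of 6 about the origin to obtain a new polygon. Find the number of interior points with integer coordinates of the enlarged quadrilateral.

2722

By the shoelace formula, twice the signed area is |[21·1 − (-6)·(-4)] + [(-6)·8 − (-6)·1] + [(-6)·4 − 0·8] + [0·(-4) − 21·4]| = 153, so the area is 76.5.
The number of boundary lattice points is Σ gcd(|Δx|,|Δy|) = gcd(27,5) + gcd(0,7) + gcd(6,4) + gcd(21,8) = 1+7+2+1 = 11.
Scaling by 6 multiplies the area by 6² = 36 (so the new area is 2754) and multiplies the boundary lattice-point count by 6, giving 66.
By Pick's theorem, the interior count of the dilated polygon is 2754 − 66/2 + 1 = 2722.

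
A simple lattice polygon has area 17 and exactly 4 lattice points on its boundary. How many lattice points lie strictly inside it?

16

From Pick's theorem, I = A − B/2 + 1 = 17 − 4/2 + 1 = 16.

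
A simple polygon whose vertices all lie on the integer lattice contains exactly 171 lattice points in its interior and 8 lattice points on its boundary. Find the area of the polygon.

By Pick's theorem, A = I + B/2 − 1 = 171 + 8/2 − 1 = 174.

174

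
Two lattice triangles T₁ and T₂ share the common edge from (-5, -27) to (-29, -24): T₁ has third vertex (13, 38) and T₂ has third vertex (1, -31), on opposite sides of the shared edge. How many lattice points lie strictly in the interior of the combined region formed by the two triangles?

844

The union is the simple quadrilateral with vertices (-5, -27), (13, 38), (-29, -24), (1, -31) in order.
By the shoelace formula, twice the signed area is |[(-5)·38 − 13·(-27)] + [13·(-24) − (-29)·38] + [(-29)·(-31) − 1·(-24)] + [1·(-27) − (-5)·(-31)]| = 1692, so the area is 846.
The number of boundary lattice points is Σ gcd(|Δx|,|Δy|) = gcd(18,65) + gcd(42,62) + gcd(30,7) + gcd(6,4) = 1+2+1+2 = 6.
By Pick's theorem I = A − B/2 + 1 = 846 − 6/2 + 1 = 844.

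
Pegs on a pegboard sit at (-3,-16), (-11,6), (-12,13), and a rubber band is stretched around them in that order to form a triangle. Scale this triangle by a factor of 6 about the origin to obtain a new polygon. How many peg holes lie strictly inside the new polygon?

601

The shoelace formula gives twice the area as |[(-3)·6 − (-11)·(-16)] + [(-11)·13 − (-12)·6] + [(-12)·(-16) − (-3)·13]| = 34, so the area is 17.
Along each edge there are gcd(|Δx|,|Δy|)+1 lattice points, so counting each shared vertex once the boundary has gcd(8,22) + gcd(1,7) + gcd(9,29) = 2+1+1 = 4.
Scaling by 6 multiplies the area by 6² = 36 (so the new area is 612) and multiplies the boundary lattice-point count by 6, giving 24.
By Pick's theorem, the interior count of the dilated polygon is 612 − 24/2 + 1 = 601.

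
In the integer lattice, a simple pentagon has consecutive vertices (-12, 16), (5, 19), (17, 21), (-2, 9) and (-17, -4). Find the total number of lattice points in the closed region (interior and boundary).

Using the shoelace formula, 2A = |((-12)·19 − 5·16) + (5·21 − 17·19) + (17·9 − (-2)·21) + ((-2)·(-4) − (-17)·9) + ((-17)·16 − (-12)·(-4))| = 490, so the area is 245.
Along each edge there are gcd(|Δx|,|Δy|)+1 lattice points, so counting each shared vertex once the boundary has gcd(17,3) + gcd(12,2) + gcd(19,12) + gcd(15,13) + gcd(5,20) = 1+2+1+1+5 = 10.
Pick's theorem gives I = A − B/2 + 1 = 245 − 10/2 + 1 = 241, so the closed region contains I + B = 241 + 10 = 251 lattice points.

251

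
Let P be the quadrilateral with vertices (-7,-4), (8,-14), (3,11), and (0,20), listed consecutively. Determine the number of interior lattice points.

Using the shoelace formula, 2A = |((-7)·(-14) − 8·(-4)) + (8·11 − 3·(-14)) + (3·20 − 0·11) + (0·(-4) − (-7)·20)| = 460, so the area is 230.
The number of boundary lattice points is Σ gcd(|Δx|,|Δy|) = gcd(15,10) + gcd(5,25) + gcd(3,9) + gcd(7,24) = 5+5+3+1 = 14.
Pick's theorem gives I = A − B/2 + 1 = 230 − 14/2 + 1 = 224.

224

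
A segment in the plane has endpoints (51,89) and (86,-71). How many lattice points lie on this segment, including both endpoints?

6

The number of lattice points on a segment between lattice points is gcd(|Δx|,|Δy|) + 1 = gcd(35,160) + 1 = 5 + 1 = 6.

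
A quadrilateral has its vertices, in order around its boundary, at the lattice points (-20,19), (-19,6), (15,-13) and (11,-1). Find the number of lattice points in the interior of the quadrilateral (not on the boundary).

355

By the shoelace formula, twice the signed area is |[(-20)·6 − (-19)·19] + [(-19)·(-13) − 15·6] + [15·(-1) − 11·(-13)] + [11·19 − (-20)·(-1)]| = 715, so the area is 715/2.
Summing gcd(|Δx|,|Δy|) over the edges gives the boundary count: gcd(1,13) + gcd(34,19) + gcd(4,12) + gcd(31,20) = 1+1+4+1 = 7.
Pick's theorem gives I = A − B/2 + 1 = 715/2 − 7/2 + 1 = 355.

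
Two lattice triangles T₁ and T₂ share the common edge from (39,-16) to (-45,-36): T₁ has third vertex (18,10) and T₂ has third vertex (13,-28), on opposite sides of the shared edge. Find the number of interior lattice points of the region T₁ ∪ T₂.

1544

The union is the simple quadrilateral with vertices (39,-16), (18,10), (-45,-36), (13,-28) in order.
Using the shoelace formula, 2A = |(39·10 − 18·(-16)) + (18·(-36) − (-45)·10) + ((-45)·(-28) − 13·(-36)) + (13·(-16) − 39·(-28))| = 3092, so the area is 1546.
Along each edge there are gcd(|Δx|,|Δy|)+1 lattice points, so counting each shared vertex once the boundary has gcd(21,26) + gcd(63,46) + gcd(58,8) + gcd(26,12) = 1+1+2+2 = 6.
By Pick's theorem I = A − B/2 + 1 = 1546 − 6/2 + 1 = 1544.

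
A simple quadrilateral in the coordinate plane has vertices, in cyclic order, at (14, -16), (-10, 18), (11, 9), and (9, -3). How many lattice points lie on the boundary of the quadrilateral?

8

Along each edge there are gcd(|Δx|,|Δy|)+1 lattice points, so counting each shared vertex once the boundary has gcd(24,34) + gcd(21,9) + gcd(2,12) + gcd(5,13) = 2+3+2+1 = 8.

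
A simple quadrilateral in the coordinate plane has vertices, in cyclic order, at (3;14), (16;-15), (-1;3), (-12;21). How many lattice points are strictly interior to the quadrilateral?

225

By the shoelace formula, twice the signed area is |[3·(-15) − 16·14] + [16·3 − (-1)·(-15)] + [(-1)·21 − (-12)·3] + [(-12)·14 − 3·21]| = 452, so the area is 226.
Summing gcd(|Δx|,|Δy|) over the edges gives the boundary count: gcd(13,29) + gcd(17,18) + gcd(11,18) + gcd(15,7) = 1+1+1+1 = 4.
Pick's theorem gives I = A − B/2 + 1 = 226 − 4/2 + 1 = 225.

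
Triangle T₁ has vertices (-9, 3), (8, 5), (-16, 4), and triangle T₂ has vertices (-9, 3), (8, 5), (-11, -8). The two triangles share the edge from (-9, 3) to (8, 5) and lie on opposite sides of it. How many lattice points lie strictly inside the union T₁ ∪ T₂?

106

The union is the simple quadrilateral with vertices (-9, 3), (-16, 4), (8, 5), (-11, -8) in order.
The shoelace formula gives twice the area as |[(-9)·4 − (-16)·3] + [(-16)·5 − 8·4] + [8·(-8) − (-11)·5] + [(-11)·3 − (-9)·(-8)]| = 214, so the area is 107.
Along each edge there are gcd(|Δx|,|Δy|)+1 lattice points, so counting each shared vertex once the boundary has gcd(7,1) + gcd(24,1) + gcd(19,13) + gcd(2,11) = 1+1+1+1 = 4.
By Pick's theorem I = A − B/2 + 1 = 107 − 4/2 + 1 = 106.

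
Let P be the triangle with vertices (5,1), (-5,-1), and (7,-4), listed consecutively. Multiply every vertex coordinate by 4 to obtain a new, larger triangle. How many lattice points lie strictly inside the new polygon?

By the shoelace formula, twice the signed area is |[5·(-1) − (-5)·1] + [(-5)·(-4) − 7·(-1)] + [7·1 − 5·(-4)]| = 54, so the area is 27.
Along each edge there are gcd(|Δx|,|Δy|)+1 lattice points, so counting each shared vertex once the boundary has gcd(10,2) + gcd(12,3) + gcd(2,5) = 2+3+1 = 6.
Scaling by 4 multiplies the area by 4² = 16 (so the new area is 432) and multiplies the boundary lattice-point count by 4, giving 24.
By Pick's theorem, the interior count of the dilated polygon is 432 − 24/2 + 1 = 421.

421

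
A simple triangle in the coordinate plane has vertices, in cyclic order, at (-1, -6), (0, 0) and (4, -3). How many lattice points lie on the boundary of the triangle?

3

Summing gcd(|Δx|,|Δy|) over the edges gives the boundary count: gcd(1,6) + gcd(4,3) + gcd(5,3) = 1+1+1 = 3.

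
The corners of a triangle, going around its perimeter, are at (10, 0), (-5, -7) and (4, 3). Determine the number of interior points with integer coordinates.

The shoelace formula gives twice the area as |(10·(-7) − (-5)·0) + ((-5)·3 − 4·(-7)) + (4·0 − 10·3)| = 87, so the area is 87/2.
Along each edge there are gcd(|Δx|,|Δy|)+1 lattice points, so counting each shared vertex once the boundary has gcd(15,7) + gcd(9,10) + gcd(6,3) = 1+1+3 = 5.
Pick's theorem gives I = A − B/2 + 1 = 87/2 − 5/2 + 1 = 42.

42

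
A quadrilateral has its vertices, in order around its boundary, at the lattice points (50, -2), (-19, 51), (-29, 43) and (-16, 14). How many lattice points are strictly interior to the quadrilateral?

By the shoelace formula, twice the signed area is |[50·51 − (-19)·(-2)] + [(-19)·43 − (-29)·51] + [(-29)·14 − (-16)·43] + [(-16)·(-2) − 50·14]| = 2788, so the area is 1394.
Along each edge there are gcd(|Δx|,|Δy|)+1 lattice points, so counting each shared vertex once the boundary has gcd(69,53) + gcd(10,8) + gcd(13,29) + gcd(66,16) = 1+2+1+2 = 6.
Pick's theorem gives I = A − B/2 + 1 = 1394 − 6/2 + 1 = 1392.

1392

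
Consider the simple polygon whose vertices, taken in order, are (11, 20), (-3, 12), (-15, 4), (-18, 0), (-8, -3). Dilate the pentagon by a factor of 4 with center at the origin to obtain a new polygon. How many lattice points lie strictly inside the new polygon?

The shoelace formula gives twice the area as |[11·12 − (-3)·20] + [(-3)·4 − (-15)·12] + [(-15)·0 − (-18)·4] + [(-18)·(-3) − (-8)·0] + [(-8)·20 − 11·(-3)]| = 359, so the area is 179.5.
The number of boundary lattice points is Σ gcd(|Δx|,|Δy|) = gcd(14,8) + gcd(12,8) + gcd(3,4) + gcd(10,3) + gcd(19,23) = 2+4+1+1+1 = 9.
Scaling by 4 multiplies the area by 4² = 16 (so the new area is 2872) and multiplies the boundary lattice-point count by 4, giving 36.
By Pick's theorem, the interior count of the dilated polygon is 2872 − 36/2 + 1 = 2855.

2855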